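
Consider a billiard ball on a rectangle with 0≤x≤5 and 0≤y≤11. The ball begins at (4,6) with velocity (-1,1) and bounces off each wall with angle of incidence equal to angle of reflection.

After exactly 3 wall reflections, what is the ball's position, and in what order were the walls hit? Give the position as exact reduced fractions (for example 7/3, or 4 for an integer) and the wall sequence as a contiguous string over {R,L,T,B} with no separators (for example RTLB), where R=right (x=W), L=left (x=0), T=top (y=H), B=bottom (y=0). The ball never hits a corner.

1. t=4 → L at (0,10); v=(1,1)
2. t=1 → T at (1,11); v=(1,-1)
3. t=4 → R at (5,7); v=(-1,-1)

Final position: (5,7)
Wall sequence: LTR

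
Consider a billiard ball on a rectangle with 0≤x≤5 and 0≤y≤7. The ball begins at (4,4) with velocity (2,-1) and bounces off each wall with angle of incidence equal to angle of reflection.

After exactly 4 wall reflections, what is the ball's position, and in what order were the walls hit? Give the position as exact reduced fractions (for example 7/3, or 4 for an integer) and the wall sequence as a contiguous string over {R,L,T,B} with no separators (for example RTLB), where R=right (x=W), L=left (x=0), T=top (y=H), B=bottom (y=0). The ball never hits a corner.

Final position: (5,3/2)
Wall sequence: RLBR

1. t=1/2 → R at (5,7/2); v=(-2,-1)
2. t=5/2 → L at (0,1); v=(2,-1)
3. t=1 → B at (2,0); v=(2,1)
4. t=3/2 → R at (5,3/2); v=(-2,1)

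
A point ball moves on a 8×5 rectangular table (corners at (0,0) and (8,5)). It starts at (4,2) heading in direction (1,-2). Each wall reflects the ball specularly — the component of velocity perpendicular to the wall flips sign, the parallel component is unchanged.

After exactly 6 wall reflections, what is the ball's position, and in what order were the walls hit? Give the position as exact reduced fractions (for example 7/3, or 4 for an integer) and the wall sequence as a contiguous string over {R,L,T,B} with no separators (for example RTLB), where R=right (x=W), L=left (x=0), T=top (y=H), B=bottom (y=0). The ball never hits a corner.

Final position: (1,0)
Wall sequence: BTRBTB

1. t=1 → B at (5,0); v=(1,2)
2. t=5/2 → T at (15/2,5); v=(1,-2)
3. t=1/2 → R at (8,4); v=(-1,-2)
4. t=2 → B at (6,0); v=(-1,2)
5. t=5/2 → T at (7/2,5); v=(-1,-2)
6. t=5/2 → B at (1,0); v=(-1,2)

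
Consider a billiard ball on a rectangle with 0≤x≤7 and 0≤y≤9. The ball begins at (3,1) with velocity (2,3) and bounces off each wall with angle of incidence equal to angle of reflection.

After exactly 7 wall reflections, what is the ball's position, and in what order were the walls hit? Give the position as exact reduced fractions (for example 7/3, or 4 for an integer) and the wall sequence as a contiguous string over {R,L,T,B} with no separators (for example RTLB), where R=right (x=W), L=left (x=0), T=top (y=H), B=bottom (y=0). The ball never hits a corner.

1. t=2 → R at (7,7); v=(-2,3)
2. t=2/3 → T at (17/3,9); v=(-2,-3)
3. t=17/6 → L at (0,1/2); v=(2,-3)
4. t=1/6 → B at (1/3,0); v=(2,3)
5. t=3 → T at (19/3,9); v=(2,-3)
6. t=1/3 → R at (7,8); v=(-2,-3)
7. t=8/3 → B at (5/3,0); v=(-2,3)

Final position: (5/3,0)
Wall sequence: RTLBTRB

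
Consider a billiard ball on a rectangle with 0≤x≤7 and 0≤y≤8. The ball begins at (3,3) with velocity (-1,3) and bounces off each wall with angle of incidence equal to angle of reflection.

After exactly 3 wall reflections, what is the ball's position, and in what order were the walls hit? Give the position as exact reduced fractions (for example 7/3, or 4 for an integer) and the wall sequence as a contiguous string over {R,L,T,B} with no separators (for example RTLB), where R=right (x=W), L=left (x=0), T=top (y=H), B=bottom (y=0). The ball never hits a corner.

1. t=5/3 → T at (4/3,8); v=(-1,-3)
2. t=4/3 → L at (0,4); v=(1,-3)
3. t=4/3 → B at (4/3,0); v=(1,3)

Final position: (4/3,0)
Wall sequence: TLB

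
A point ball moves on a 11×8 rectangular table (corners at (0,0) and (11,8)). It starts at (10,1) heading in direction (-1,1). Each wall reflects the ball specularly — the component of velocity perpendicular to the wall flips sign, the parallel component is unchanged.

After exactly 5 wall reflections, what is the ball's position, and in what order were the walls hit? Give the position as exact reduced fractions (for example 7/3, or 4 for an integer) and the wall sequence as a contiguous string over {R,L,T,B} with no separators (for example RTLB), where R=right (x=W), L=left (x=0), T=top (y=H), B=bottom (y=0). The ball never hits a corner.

Final position: (9,8)
Wall sequence: TLBRT

1. t=7 → T at (3,8); v=(-1,-1)
2. t=3 → L at (0,5); v=(1,-1)
3. t=5 → B at (5,0); v=(1,1)
4. t=6 → R at (11,6); v=(-1,1)
5. t=2 → T at (9,8); v=(-1,-1)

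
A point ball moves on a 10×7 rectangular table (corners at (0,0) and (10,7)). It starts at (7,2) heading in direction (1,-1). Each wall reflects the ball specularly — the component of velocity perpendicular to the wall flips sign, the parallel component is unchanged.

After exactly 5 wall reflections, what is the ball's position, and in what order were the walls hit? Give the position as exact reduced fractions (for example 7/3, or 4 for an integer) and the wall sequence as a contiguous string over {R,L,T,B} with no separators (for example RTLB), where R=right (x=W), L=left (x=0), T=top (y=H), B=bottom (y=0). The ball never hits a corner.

Final position: (3,0)
Wall sequence: BRTLB

1. t=2 → B at (9,0); v=(1,1)
2. t=1 → R at (10,1); v=(-1,1)
3. t=6 → T at (4,7); v=(-1,-1)
4. t=4 → L at (0,3); v=(1,-1)
5. t=3 → B at (3,0); v=(1,1)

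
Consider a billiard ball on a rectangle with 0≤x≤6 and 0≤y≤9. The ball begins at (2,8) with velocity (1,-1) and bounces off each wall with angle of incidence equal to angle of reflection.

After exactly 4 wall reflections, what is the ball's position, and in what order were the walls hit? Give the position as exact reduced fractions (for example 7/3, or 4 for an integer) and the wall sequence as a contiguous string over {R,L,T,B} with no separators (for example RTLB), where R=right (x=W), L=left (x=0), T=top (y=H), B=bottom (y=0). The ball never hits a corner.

Final position: (6,8)
Wall sequence: RBLR

1. t=4 → R at (6,4); v=(-1,-1)
2. t=4 → B at (2,0); v=(-1,1)
3. t=2 → L at (0,2); v=(1,1)
4. t=6 → R at (6,8); v=(-1,1)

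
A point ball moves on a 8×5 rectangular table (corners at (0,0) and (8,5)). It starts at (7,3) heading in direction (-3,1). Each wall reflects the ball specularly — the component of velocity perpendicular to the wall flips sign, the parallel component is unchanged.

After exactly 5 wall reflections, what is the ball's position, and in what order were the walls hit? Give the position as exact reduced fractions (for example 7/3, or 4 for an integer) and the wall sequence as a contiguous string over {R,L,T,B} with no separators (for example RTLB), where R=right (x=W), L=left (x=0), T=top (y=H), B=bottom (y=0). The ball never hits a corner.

Final position: (0,2/3)
Wall sequence: TLRBL

1. t=2 → T at (1,5); v=(-3,-1)
2. t=1/3 → L at (0,14/3); v=(3,-1)
3. t=8/3 → R at (8,2); v=(-3,-1)
4. t=2 → B at (2,0); v=(-3,1)
5. t=2/3 → L at (0,2/3); v=(3,1)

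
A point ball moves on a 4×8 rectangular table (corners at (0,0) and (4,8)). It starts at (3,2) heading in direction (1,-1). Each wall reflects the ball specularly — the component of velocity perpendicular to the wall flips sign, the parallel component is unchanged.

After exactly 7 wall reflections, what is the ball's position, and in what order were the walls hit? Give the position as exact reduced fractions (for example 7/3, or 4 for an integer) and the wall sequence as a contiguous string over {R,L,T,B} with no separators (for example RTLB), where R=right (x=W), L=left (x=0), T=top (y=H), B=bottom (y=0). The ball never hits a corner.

Final position: (4,1)
Wall sequence: RBLRTLR

1. t=1 → R at (4,1); v=(-1,-1)
2. t=1 → B at (3,0); v=(-1,1)
3. t=3 → L at (0,3); v=(1,1)
4. t=4 → R at (4,7); v=(-1,1)
5. t=1 → T at (3,8); v=(-1,-1)
6. t=3 → L at (0,5); v=(1,-1)
7. t=4 → R at (4,1); v=(-1,-1)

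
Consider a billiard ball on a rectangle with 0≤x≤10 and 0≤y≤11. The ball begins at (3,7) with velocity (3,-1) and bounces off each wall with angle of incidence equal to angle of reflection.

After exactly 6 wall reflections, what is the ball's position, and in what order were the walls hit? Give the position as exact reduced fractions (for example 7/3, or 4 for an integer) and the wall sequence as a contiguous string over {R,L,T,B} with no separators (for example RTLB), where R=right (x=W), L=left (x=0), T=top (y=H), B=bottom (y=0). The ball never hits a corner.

Final position: (10,26/3)
Wall sequence: RLBRLR

1. t=7/3 → R at (10,14/3); v=(-3,-1)
2. t=10/3 → L at (0,4/3); v=(3,-1)
3. t=4/3 → B at (4,0); v=(3,1)
4. t=2 → R at (10,2); v=(-3,1)
5. t=10/3 → L at (0,16/3); v=(3,1)
6. t=10/3 → R at (10,26/3); v=(-3,1)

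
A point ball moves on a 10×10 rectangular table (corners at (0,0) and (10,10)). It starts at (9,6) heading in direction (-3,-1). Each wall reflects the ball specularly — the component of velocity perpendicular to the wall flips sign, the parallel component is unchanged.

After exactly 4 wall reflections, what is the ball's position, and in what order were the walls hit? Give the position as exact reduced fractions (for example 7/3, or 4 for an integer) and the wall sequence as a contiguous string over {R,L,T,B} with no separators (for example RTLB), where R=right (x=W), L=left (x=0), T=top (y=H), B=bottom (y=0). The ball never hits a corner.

1. t=3 → L at (0,3); v=(3,-1)
2. t=3 → B at (9,0); v=(3,1)
3. t=1/3 → R at (10,1/3); v=(-3,1)
4. t=10/3 → L at (0,11/3); v=(3,1)

Final position: (0,11/3)
Wall sequence: LBRL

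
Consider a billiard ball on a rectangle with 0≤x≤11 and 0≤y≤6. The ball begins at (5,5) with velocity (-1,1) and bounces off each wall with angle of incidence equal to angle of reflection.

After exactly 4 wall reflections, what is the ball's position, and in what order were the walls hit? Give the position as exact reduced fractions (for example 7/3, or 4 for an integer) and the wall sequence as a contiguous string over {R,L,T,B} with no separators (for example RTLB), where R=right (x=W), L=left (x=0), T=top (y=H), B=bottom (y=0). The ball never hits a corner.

1. t=1 → T at (4,6); v=(-1,-1)
2. t=4 → L at (0,2); v=(1,-1)
3. t=2 → B at (2,0); v=(1,1)
4. t=6 → T at (8,6); v=(1,-1)

Final position: (8,6)
Wall sequence: TLBT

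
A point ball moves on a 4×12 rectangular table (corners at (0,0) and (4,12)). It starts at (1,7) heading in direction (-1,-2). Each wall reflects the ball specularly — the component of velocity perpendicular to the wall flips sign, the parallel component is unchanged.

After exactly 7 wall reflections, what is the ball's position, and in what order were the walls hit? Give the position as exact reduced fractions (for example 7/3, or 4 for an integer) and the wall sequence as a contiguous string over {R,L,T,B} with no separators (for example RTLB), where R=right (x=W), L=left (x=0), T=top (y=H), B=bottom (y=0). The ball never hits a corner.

Final position: (3/2,0)
Wall sequence: LBRLTRB

1. t=1 → L at (0,5); v=(1,-2)
2. t=5/2 → B at (5/2,0); v=(1,2)
3. t=3/2 → R at (4,3); v=(-1,2)
4. t=4 → L at (0,11); v=(1,2)
5. t=1/2 → T at (1/2,12); v=(1,-2)
6. t=7/2 → R at (4,5); v=(-1,-2)
7. t=5/2 → B at (3/2,0); v=(-1,2)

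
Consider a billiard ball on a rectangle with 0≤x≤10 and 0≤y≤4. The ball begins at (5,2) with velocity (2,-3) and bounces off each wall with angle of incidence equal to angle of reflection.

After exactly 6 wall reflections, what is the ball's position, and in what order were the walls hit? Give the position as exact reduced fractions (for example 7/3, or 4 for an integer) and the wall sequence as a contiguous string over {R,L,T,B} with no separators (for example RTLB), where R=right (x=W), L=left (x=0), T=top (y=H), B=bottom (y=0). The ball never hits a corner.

1. t=2/3 → B at (19/3,0); v=(2,3)
2. t=4/3 → T at (9,4); v=(2,-3)
3. t=1/2 → R at (10,5/2); v=(-2,-3)
4. t=5/6 → B at (25/3,0); v=(-2,3)
5. t=4/3 → T at (17/3,4); v=(-2,-3)
6. t=4/3 → B at (3,0); v=(-2,3)

Final position: (3,0)
Wall sequence: BTRBTB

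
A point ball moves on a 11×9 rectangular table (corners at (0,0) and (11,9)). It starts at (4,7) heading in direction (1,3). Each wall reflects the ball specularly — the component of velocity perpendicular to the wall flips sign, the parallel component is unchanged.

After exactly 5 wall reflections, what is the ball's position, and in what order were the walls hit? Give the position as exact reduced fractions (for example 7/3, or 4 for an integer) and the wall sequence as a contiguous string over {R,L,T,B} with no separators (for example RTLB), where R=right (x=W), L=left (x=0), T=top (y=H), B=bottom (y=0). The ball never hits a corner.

Final position: (25/3,0)
Wall sequence: TBTRB

1. t=2/3 → T at (14/3,9); v=(1,-3)
2. t=3 → B at (23/3,0); v=(1,3)
3. t=3 → T at (32/3,9); v=(1,-3)
4. t=1/3 → R at (11,8); v=(-1,-3)
5. t=8/3 → B at (25/3,0); v=(-1,3)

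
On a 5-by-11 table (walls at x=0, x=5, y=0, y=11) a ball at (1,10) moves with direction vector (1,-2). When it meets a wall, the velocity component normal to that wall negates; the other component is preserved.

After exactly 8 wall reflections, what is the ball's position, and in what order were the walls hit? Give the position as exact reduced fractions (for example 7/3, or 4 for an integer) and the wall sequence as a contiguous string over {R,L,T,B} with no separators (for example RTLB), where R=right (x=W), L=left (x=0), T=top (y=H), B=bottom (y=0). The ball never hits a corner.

1. t=4 → R at (5,2); v=(-1,-2)
2. t=1 → B at (4,0); v=(-1,2)
3. t=4 → L at (0,8); v=(1,2)
4. t=3/2 → T at (3/2,11); v=(1,-2)
5. t=7/2 → R at (5,4); v=(-1,-2)
6. t=2 → B at (3,0); v=(-1,2)
7. t=3 → L at (0,6); v=(1,2)
8. t=5/2 → T at (5/2,11); v=(1,-2)

Final position: (5/2,11)
Wall sequence: RBLTRBLT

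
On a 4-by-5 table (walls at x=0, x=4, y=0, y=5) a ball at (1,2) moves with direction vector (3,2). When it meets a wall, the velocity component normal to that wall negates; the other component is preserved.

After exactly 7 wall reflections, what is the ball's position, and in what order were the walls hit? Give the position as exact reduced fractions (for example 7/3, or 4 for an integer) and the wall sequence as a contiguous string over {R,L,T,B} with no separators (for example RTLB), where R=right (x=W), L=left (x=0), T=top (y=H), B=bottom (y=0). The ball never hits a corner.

Final position: (4,14/3)
Wall sequence: RTLRBLR

1. t=1 → R at (4,4); v=(-3,2)
2. t=1/2 → T at (5/2,5); v=(-3,-2)
3. t=5/6 → L at (0,10/3); v=(3,-2)
4. t=4/3 → R at (4,2/3); v=(-3,-2)
5. t=1/3 → B at (3,0); v=(-3,2)
6. t=1 → L at (0,2); v=(3,2)
7. t=4/3 → R at (4,14/3); v=(-3,2)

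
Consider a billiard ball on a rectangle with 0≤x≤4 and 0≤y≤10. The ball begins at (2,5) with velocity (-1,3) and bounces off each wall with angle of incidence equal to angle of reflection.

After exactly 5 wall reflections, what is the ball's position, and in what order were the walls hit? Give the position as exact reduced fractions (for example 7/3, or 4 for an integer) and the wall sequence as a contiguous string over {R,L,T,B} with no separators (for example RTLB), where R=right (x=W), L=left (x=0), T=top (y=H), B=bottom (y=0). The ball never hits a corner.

1. t=5/3 → T at (1/3,10); v=(-1,-3)
2. t=1/3 → L at (0,9); v=(1,-3)
3. t=3 → B at (3,0); v=(1,3)
4. t=1 → R at (4,3); v=(-1,3)
5. t=7/3 → T at (5/3,10); v=(-1,-3)

Final position: (5/3,10)
Wall sequence: TLBRT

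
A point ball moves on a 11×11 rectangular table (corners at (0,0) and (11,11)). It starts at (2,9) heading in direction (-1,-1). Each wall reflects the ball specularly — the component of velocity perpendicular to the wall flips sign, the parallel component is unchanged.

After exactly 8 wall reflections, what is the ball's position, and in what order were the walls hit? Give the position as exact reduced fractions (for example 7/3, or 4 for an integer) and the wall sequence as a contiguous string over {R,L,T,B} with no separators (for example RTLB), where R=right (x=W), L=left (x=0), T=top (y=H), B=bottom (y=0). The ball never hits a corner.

Final position: (4,11)
Wall sequence: LBRTLBRT

1. t=2 → L at (0,7); v=(1,-1)
2. t=7 → B at (7,0); v=(1,1)
3. t=4 → R at (11,4); v=(-1,1)
4. t=7 → T at (4,11); v=(-1,-1)
5. t=4 → L at (0,7); v=(1,-1)
6. t=7 → B at (7,0); v=(1,1)
7. t=4 → R at (11,4); v=(-1,1)
8. t=7 → T at (4,11); v=(-1,-1)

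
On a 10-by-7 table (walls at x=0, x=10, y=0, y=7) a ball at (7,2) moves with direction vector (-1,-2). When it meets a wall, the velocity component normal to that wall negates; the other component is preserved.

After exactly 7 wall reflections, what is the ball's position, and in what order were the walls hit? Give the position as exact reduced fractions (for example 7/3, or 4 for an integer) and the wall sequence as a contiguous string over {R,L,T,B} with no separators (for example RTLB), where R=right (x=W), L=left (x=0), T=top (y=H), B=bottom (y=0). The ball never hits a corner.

Final position: (10,4)
Wall sequence: BTLBTBR

1. t=1 → B at (6,0); v=(-1,2)
2. t=7/2 → T at (5/2,7); v=(-1,-2)
3. t=5/2 → L at (0,2); v=(1,-2)
4. t=1 → B at (1,0); v=(1,2)
5. t=7/2 → T at (9/2,7); v=(1,-2)
6. t=7/2 → B at (8,0); v=(1,2)
7. t=2 → R at (10,4); v=(-1,2)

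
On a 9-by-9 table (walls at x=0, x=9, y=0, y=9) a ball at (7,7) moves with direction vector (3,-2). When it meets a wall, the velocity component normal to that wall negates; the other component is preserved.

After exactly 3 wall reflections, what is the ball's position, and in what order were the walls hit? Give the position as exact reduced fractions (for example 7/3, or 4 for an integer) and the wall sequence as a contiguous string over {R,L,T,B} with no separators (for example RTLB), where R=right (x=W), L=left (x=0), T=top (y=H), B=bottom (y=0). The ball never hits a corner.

Final position: (0,1/3)
Wall sequence: RBL

1. t=2/3 → R at (9,17/3); v=(-3,-2)
2. t=17/6 → B at (1/2,0); v=(-3,2)
3. t=1/6 → L at (0,1/3); v=(3,2)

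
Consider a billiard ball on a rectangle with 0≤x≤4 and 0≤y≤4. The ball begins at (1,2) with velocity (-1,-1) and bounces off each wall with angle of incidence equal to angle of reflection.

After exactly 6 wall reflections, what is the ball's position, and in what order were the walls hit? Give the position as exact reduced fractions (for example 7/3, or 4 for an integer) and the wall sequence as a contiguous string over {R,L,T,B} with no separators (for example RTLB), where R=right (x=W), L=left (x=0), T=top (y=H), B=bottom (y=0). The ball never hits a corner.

1. t=1 → L at (0,1); v=(1,-1)
2. t=1 → B at (1,0); v=(1,1)
3. t=3 → R at (4,3); v=(-1,1)
4. t=1 → T at (3,4); v=(-1,-1)
5. t=3 → L at (0,1); v=(1,-1)
6. t=1 → B at (1,0); v=(1,1)

Final position: (1,0)
Wall sequence: LBRTLB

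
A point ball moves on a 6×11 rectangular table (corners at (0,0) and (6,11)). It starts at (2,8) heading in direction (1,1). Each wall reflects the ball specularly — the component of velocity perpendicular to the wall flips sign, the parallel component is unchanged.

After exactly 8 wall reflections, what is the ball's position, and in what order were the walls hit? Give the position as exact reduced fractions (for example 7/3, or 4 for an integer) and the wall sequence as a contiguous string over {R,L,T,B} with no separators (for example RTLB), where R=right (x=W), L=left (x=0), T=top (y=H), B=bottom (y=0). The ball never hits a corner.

1. t=3 → T at (5,11); v=(1,-1)
2. t=1 → R at (6,10); v=(-1,-1)
3. t=6 → L at (0,4); v=(1,-1)
4. t=4 → B at (4,0); v=(1,1)
5. t=2 → R at (6,2); v=(-1,1)
6. t=6 → L at (0,8); v=(1,1)
7. t=3 → T at (3,11); v=(1,-1)
8. t=3 → R at (6,8); v=(-1,-1)

Final position: (6,8)
Wall sequence: TRLBRLTR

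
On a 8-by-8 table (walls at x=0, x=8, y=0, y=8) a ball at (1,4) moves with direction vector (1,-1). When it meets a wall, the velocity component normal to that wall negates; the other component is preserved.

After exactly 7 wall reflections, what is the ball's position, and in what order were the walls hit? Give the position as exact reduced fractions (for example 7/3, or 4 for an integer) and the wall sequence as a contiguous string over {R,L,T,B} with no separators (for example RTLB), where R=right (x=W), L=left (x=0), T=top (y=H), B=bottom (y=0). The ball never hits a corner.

Final position: (3,8)
Wall sequence: BRTLBRT

1. t=4 → B at (5,0); v=(1,1)
2. t=3 → R at (8,3); v=(-1,1)
3. t=5 → T at (3,8); v=(-1,-1)
4. t=3 → L at (0,5); v=(1,-1)
5. t=5 → B at (5,0); v=(1,1)
6. t=3 → R at (8,3); v=(-1,1)
7. t=5 → T at (3,8); v=(-1,-1)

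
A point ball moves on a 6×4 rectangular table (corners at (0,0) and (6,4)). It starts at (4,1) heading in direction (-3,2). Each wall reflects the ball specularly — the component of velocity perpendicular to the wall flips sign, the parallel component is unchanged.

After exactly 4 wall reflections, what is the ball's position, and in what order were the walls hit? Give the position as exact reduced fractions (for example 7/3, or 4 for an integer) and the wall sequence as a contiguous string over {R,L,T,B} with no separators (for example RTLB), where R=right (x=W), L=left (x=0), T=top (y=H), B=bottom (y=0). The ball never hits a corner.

1. t=4/3 → L at (0,11/3); v=(3,2)
2. t=1/6 → T at (1/2,4); v=(3,-2)
3. t=11/6 → R at (6,1/3); v=(-3,-2)
4. t=1/6 → B at (11/2,0); v=(-3,2)

Final position: (11/2,0)
Wall sequence: LTRB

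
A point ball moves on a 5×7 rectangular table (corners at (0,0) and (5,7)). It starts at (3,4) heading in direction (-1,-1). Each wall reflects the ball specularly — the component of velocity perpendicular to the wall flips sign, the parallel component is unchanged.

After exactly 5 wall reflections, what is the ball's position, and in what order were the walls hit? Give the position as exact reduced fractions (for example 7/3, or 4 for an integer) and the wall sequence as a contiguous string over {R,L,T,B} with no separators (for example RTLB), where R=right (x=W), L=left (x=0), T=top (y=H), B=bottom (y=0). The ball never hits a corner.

Final position: (0,5)
Wall sequence: LBRTL

1. t=3 → L at (0,1); v=(1,-1)
2. t=1 → B at (1,0); v=(1,1)
3. t=4 → R at (5,4); v=(-1,1)
4. t=3 → T at (2,7); v=(-1,-1)
5. t=2 → L at (0,5); v=(1,-1)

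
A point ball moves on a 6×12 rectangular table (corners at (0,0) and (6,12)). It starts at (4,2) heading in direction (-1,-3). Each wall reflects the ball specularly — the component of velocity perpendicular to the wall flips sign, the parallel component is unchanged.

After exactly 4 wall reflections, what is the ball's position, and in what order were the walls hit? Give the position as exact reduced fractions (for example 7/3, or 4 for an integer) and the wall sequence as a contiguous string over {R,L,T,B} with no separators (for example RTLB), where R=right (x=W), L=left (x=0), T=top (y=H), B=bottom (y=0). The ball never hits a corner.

1. t=2/3 → B at (10/3,0); v=(-1,3)
2. t=10/3 → L at (0,10); v=(1,3)
3. t=2/3 → T at (2/3,12); v=(1,-3)
4. t=4 → B at (14/3,0); v=(1,3)

Final position: (14/3,0)
Wall sequence: BLTB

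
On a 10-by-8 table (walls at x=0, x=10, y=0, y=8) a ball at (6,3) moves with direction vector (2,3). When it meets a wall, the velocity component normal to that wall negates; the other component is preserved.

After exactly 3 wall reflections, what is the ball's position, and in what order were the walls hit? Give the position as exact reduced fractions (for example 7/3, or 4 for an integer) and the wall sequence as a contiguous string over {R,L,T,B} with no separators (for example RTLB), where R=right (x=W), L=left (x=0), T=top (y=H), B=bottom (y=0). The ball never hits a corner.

1. t=5/3 → T at (28/3,8); v=(2,-3)
2. t=1/3 → R at (10,7); v=(-2,-3)
3. t=7/3 → B at (16/3,0); v=(-2,3)

Final position: (16/3,0)
Wall sequence: TRB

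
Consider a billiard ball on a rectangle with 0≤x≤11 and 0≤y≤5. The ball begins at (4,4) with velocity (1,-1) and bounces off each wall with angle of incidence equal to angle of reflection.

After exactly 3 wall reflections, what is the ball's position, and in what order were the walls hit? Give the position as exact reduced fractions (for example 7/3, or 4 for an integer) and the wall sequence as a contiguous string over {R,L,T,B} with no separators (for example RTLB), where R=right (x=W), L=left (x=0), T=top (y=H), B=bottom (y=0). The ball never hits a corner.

1. t=4 → B at (8,0); v=(1,1)
2. t=3 → R at (11,3); v=(-1,1)
3. t=2 → T at (9,5); v=(-1,-1)

Final position: (9,5)
Wall sequence: BRT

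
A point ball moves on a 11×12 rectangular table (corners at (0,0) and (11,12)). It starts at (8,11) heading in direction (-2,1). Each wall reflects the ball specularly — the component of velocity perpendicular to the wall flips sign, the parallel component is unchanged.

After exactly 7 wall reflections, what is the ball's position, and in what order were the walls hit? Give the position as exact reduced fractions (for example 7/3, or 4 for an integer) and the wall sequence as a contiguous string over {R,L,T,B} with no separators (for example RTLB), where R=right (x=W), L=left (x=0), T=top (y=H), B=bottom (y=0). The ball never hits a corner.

Final position: (2,12)
Wall sequence: TLRBLRT

1. t=1 → T at (6,12); v=(-2,-1)
2. t=3 → L at (0,9); v=(2,-1)
3. t=11/2 → R at (11,7/2); v=(-2,-1)
4. t=7/2 → B at (4,0); v=(-2,1)
5. t=2 → L at (0,2); v=(2,1)
6. t=11/2 → R at (11,15/2); v=(-2,1)
7. t=9/2 → T at (2,12); v=(-2,-1)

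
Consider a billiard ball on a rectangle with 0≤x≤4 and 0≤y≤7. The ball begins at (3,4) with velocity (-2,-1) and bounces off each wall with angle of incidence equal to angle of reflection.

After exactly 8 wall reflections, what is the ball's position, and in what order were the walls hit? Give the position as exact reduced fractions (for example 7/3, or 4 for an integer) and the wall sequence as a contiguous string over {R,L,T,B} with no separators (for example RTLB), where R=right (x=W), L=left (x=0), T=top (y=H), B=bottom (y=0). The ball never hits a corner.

1. t=3/2 → L at (0,5/2); v=(2,-1)
2. t=2 → R at (4,1/2); v=(-2,-1)
3. t=1/2 → B at (3,0); v=(-2,1)
4. t=3/2 → L at (0,3/2); v=(2,1)
5. t=2 → R at (4,7/2); v=(-2,1)
6. t=2 → L at (0,11/2); v=(2,1)
7. t=3/2 → T at (3,7); v=(2,-1)
8. t=1/2 → R at (4,13/2); v=(-2,-1)

Final position: (4,13/2)
Wall sequence: LRBLRLTR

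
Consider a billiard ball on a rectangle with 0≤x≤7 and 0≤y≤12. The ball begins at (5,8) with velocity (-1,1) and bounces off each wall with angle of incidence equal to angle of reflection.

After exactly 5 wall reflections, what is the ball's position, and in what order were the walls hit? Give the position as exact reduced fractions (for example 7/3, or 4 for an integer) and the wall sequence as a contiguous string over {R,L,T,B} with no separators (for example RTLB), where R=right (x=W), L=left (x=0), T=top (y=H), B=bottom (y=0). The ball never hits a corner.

1. t=4 → T at (1,12); v=(-1,-1)
2. t=1 → L at (0,11); v=(1,-1)
3. t=7 → R at (7,4); v=(-1,-1)
4. t=4 → B at (3,0); v=(-1,1)
5. t=3 → L at (0,3); v=(1,1)

Final position: (0,3)
Wall sequence: TLRBL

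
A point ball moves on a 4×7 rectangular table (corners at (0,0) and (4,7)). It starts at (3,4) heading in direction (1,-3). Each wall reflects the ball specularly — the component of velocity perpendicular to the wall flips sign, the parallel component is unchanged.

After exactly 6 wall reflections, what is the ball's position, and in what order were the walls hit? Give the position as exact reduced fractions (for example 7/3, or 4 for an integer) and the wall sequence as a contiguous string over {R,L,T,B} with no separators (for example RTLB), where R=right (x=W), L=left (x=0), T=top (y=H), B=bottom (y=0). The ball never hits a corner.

1. t=1 → R at (4,1); v=(-1,-3)
2. t=1/3 → B at (11/3,0); v=(-1,3)
3. t=7/3 → T at (4/3,7); v=(-1,-3)
4. t=4/3 → L at (0,3); v=(1,-3)
5. t=1 → B at (1,0); v=(1,3)
6. t=7/3 → T at (10/3,7); v=(1,-3)

Final position: (10/3,7)
Wall sequence: RBTLBT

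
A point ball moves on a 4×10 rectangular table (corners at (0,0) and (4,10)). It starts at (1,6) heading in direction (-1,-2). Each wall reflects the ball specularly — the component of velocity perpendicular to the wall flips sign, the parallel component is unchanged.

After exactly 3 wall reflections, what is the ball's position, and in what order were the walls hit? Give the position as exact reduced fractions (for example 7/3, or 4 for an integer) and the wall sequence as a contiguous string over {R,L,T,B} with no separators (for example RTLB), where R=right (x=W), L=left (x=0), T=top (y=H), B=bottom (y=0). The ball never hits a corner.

Final position: (4,4)
Wall sequence: LBR

1. t=1 → L at (0,4); v=(1,-2)
2. t=2 → B at (2,0); v=(1,2)
3. t=2 → R at (4,4); v=(-1,2)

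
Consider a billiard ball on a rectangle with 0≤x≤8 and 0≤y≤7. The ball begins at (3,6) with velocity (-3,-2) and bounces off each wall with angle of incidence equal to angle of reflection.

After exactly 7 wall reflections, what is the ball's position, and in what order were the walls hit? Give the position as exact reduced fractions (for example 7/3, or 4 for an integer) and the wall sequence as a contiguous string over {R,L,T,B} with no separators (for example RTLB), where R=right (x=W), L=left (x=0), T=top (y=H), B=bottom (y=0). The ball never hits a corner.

1. t=1 → L at (0,4); v=(3,-2)
2. t=2 → B at (6,0); v=(3,2)
3. t=2/3 → R at (8,4/3); v=(-3,2)
4. t=8/3 → L at (0,20/3); v=(3,2)
5. t=1/6 → T at (1/2,7); v=(3,-2)
6. t=5/2 → R at (8,2); v=(-3,-2)
7. t=1 → B at (5,0); v=(-3,2)

Final position: (5,0)
Wall sequence: LBRLTRB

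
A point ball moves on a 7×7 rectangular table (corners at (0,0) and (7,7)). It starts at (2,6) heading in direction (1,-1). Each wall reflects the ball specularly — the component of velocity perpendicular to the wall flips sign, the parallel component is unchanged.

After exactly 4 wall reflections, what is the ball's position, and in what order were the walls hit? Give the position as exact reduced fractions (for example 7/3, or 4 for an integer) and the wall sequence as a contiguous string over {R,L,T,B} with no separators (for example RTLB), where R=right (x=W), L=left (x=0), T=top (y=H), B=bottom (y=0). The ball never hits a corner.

Final position: (1,7)
Wall sequence: RBLT

1. t=5 → R at (7,1); v=(-1,-1)
2. t=1 → B at (6,0); v=(-1,1)
3. t=6 → L at (0,6); v=(1,1)
4. t=1 → T at (1,7); v=(1,-1)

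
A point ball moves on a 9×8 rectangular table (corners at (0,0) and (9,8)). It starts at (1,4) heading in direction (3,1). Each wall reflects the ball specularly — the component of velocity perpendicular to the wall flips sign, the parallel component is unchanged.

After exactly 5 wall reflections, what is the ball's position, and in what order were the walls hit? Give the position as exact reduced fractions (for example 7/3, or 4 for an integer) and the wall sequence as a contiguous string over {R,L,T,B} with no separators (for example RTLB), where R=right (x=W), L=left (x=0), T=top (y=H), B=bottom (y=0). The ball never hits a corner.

Final position: (0,1/3)
Wall sequence: RTLRL

1. t=8/3 → R at (9,20/3); v=(-3,1)
2. t=4/3 → T at (5,8); v=(-3,-1)
3. t=5/3 → L at (0,19/3); v=(3,-1)
4. t=3 → R at (9,10/3); v=(-3,-1)
5. t=3 → L at (0,1/3); v=(3,-1)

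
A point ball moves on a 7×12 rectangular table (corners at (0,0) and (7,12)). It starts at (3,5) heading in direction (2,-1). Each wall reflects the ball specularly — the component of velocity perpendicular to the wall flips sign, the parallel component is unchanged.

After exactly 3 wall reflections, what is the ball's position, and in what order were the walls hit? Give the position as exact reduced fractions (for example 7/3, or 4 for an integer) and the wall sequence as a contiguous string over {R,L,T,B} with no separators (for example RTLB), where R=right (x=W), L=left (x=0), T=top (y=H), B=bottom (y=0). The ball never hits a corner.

Final position: (0,1/2)
Wall sequence: RBL

1. t=2 → R at (7,3); v=(-2,-1)
2. t=3 → B at (1,0); v=(-2,1)
3. t=1/2 → L at (0,1/2); v=(2,1)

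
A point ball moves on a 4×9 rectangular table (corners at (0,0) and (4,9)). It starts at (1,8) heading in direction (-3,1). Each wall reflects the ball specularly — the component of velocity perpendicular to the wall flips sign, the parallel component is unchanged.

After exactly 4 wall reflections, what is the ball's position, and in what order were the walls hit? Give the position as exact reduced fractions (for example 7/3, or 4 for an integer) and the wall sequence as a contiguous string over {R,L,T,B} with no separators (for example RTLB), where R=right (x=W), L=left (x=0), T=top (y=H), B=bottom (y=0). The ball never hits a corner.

1. t=1/3 → L at (0,25/3); v=(3,1)
2. t=2/3 → T at (2,9); v=(3,-1)
3. t=2/3 → R at (4,25/3); v=(-3,-1)
4. t=4/3 → L at (0,7); v=(3,-1)

Final position: (0,7)
Wall sequence: LTRL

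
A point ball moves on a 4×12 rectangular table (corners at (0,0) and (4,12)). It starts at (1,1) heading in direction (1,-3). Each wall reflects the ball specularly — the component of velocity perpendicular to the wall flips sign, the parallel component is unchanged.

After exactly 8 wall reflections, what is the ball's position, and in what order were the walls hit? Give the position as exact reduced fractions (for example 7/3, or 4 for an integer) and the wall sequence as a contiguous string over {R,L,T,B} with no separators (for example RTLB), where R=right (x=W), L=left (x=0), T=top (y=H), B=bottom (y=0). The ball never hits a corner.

Final position: (0,4)
Wall sequence: BRTLBRTL

1. t=1/3 → B at (4/3,0); v=(1,3)
2. t=8/3 → R at (4,8); v=(-1,3)
3. t=4/3 → T at (8/3,12); v=(-1,-3)
4. t=8/3 → L at (0,4); v=(1,-3)
5. t=4/3 → B at (4/3,0); v=(1,3)
6. t=8/3 → R at (4,8); v=(-1,3)
7. t=4/3 → T at (8/3,12); v=(-1,-3)
8. t=8/3 → L at (0,4); v=(1,-3)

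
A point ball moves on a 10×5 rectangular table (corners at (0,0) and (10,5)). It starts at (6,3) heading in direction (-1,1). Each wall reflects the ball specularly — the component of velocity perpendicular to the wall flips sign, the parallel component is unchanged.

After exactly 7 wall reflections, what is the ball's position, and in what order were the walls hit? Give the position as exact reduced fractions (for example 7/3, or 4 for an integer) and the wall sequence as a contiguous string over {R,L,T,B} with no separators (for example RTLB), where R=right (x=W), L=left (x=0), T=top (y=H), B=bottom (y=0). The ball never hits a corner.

1. t=2 → T at (4,5); v=(-1,-1)
2. t=4 → L at (0,1); v=(1,-1)
3. t=1 → B at (1,0); v=(1,1)
4. t=5 → T at (6,5); v=(1,-1)
5. t=4 → R at (10,1); v=(-1,-1)
6. t=1 → B at (9,0); v=(-1,1)
7. t=5 → T at (4,5); v=(-1,-1)

Final position: (4,5)
Wall sequence: TLBTRBT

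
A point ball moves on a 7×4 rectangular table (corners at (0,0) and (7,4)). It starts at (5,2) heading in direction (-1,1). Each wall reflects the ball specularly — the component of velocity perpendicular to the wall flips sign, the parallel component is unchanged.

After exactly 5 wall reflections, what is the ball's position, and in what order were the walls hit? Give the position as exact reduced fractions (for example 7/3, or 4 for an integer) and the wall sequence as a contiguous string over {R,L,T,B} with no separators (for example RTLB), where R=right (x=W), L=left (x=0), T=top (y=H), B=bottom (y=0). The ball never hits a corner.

Final position: (7,2)
Wall sequence: TLBTR

1. t=2 → T at (3,4); v=(-1,-1)
2. t=3 → L at (0,1); v=(1,-1)
3. t=1 → B at (1,0); v=(1,1)
4. t=4 → T at (5,4); v=(1,-1)
5. t=2 → R at (7,2); v=(-1,-1)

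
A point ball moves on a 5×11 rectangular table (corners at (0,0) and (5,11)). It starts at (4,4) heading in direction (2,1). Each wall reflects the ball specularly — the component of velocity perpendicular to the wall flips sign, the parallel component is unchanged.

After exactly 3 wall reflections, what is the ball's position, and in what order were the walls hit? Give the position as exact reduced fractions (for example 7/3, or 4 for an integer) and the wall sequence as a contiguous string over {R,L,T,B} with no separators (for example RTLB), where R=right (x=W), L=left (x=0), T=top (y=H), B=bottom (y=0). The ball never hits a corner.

Final position: (5,19/2)
Wall sequence: RLR

1. t=1/2 → R at (5,9/2); v=(-2,1)
2. t=5/2 → L at (0,7); v=(2,1)
3. t=5/2 → R at (5,19/2); v=(-2,1)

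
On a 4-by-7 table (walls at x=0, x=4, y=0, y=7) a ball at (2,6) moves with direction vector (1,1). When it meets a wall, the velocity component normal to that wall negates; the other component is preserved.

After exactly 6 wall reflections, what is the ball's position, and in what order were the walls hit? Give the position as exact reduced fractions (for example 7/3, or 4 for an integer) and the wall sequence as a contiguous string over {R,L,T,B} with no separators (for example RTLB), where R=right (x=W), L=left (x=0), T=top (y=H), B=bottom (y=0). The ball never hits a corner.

1. t=1 → T at (3,7); v=(1,-1)
2. t=1 → R at (4,6); v=(-1,-1)
3. t=4 → L at (0,2); v=(1,-1)
4. t=2 → B at (2,0); v=(1,1)
5. t=2 → R at (4,2); v=(-1,1)
6. t=4 → L at (0,6); v=(1,1)

Final position: (0,6)
Wall sequence: TRLBRL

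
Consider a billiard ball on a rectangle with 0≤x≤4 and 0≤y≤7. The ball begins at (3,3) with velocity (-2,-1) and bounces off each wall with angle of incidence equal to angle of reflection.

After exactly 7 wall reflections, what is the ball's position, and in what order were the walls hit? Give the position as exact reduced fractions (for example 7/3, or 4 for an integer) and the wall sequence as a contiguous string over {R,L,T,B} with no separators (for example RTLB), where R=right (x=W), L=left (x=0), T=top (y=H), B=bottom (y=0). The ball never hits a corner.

1. t=3/2 → L at (0,3/2); v=(2,-1)
2. t=3/2 → B at (3,0); v=(2,1)
3. t=1/2 → R at (4,1/2); v=(-2,1)
4. t=2 → L at (0,5/2); v=(2,1)
5. t=2 → R at (4,9/2); v=(-2,1)
6. t=2 → L at (0,13/2); v=(2,1)
7. t=1/2 → T at (1,7); v=(2,-1)

Final position: (1,7)
Wall sequence: LBRLRLT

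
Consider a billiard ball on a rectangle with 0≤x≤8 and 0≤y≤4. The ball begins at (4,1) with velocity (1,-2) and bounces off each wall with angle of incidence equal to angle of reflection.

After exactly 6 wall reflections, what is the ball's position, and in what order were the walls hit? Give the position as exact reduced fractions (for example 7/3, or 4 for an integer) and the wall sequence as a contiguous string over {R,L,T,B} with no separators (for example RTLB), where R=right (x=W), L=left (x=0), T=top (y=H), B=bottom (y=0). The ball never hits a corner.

Final position: (7/2,0)
Wall sequence: BTRBTB

1. t=1/2 → B at (9/2,0); v=(1,2)
2. t=2 → T at (13/2,4); v=(1,-2)
3. t=3/2 → R at (8,1); v=(-1,-2)
4. t=1/2 → B at (15/2,0); v=(-1,2)
5. t=2 → T at (11/2,4); v=(-1,-2)
6. t=2 → B at (7/2,0); v=(-1,2)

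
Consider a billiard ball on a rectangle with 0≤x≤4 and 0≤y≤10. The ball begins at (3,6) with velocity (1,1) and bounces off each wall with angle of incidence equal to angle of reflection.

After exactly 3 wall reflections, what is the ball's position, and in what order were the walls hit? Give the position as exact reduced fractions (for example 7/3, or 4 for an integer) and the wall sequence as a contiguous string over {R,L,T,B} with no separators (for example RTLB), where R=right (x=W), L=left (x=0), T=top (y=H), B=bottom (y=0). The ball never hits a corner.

Final position: (0,9)
Wall sequence: RTL

1. t=1 → R at (4,7); v=(-1,1)
2. t=3 → T at (1,10); v=(-1,-1)
3. t=1 → L at (0,9); v=(1,-1)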